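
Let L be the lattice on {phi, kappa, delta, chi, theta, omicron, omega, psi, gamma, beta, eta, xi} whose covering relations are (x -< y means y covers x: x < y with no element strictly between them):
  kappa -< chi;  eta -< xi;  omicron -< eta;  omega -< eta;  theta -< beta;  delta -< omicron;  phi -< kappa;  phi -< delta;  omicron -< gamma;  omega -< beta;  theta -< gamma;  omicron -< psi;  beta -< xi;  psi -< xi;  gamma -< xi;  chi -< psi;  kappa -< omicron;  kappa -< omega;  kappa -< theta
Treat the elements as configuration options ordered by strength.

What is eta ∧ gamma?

omicron

Common lower bounds of {eta, gamma}: delta, kappa, omicron, phi.
The greatest among these is omicron.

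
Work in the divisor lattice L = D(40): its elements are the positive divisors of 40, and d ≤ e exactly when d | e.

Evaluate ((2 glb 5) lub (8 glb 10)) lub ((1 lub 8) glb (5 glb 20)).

2 ∧ 5 = 1
8 ∧ 10 = 2
1 ∨ 2 = 2
1 ∨ 8 = 8
5 ∧ 20 = 5
8 ∧ 5 = 1
2 ∨ 1 = 2

2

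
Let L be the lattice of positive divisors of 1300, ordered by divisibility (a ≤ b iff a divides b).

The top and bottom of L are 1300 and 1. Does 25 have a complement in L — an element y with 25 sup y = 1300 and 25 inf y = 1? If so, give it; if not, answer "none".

Need y with 25 ∨ y = 1300 and 25 ∧ y = 1.
Checking each element gives: 52.

52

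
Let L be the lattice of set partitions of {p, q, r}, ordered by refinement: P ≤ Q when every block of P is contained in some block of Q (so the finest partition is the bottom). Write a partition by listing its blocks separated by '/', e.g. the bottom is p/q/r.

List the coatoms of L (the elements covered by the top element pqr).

p/qr, pq/r, pr/q

The coatoms are exactly the elements covered by pqr: p/qr, pq/r, pr/q.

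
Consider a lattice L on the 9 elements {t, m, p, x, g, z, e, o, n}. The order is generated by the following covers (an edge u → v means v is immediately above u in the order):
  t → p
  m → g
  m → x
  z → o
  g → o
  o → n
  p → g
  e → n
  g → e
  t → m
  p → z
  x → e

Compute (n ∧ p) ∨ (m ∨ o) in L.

n ∧ p = p
m ∨ o = o
p ∨ o = o

o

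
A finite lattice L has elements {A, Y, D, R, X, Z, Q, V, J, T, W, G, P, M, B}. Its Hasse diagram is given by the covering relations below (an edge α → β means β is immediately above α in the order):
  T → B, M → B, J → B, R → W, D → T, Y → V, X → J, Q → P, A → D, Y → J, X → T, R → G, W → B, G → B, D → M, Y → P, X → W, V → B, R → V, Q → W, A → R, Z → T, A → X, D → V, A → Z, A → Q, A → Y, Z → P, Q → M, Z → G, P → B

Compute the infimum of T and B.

Common lower bounds of {T, B}: A, D, T, X, Z.
The greatest among these is T.

T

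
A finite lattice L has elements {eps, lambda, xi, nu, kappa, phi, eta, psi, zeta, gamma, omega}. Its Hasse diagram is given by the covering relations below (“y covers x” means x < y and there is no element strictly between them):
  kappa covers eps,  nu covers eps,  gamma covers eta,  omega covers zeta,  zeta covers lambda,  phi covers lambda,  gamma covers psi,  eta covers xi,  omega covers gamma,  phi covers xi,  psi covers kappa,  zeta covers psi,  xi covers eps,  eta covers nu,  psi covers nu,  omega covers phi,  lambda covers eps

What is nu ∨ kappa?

Common upper bounds of {nu, kappa}: gamma, omega, psi, zeta.
The least among these is psi.

psi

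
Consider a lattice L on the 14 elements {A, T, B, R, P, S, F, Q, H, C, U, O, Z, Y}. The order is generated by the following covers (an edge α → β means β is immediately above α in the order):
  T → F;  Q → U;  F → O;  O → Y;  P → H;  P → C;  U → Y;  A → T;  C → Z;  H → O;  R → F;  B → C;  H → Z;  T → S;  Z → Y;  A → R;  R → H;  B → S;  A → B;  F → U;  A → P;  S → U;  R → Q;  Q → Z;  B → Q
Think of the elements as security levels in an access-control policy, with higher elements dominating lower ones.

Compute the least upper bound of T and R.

F

Common upper bounds of {T, R}: F, O, U, Y.
The least among these is F.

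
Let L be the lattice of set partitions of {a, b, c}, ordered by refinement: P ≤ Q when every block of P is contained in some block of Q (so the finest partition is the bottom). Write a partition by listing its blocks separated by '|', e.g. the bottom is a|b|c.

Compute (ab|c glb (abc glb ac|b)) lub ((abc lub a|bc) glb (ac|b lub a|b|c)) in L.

ac|b

abc ∧ ac|b = ac|b
ab|c ∧ ac|b = a|b|c
abc ∨ a|bc = abc
ac|b ∨ a|b|c = ac|b
abc ∧ ac|b = ac|b
a|b|c ∨ ac|b = ac|b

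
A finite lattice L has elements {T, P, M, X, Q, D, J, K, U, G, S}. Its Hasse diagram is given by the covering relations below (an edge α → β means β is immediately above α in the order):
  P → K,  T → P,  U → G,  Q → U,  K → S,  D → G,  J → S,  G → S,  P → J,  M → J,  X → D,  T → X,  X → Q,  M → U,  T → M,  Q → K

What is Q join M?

U

Common upper bounds of {Q, M}: G, S, U.
The least among these is U.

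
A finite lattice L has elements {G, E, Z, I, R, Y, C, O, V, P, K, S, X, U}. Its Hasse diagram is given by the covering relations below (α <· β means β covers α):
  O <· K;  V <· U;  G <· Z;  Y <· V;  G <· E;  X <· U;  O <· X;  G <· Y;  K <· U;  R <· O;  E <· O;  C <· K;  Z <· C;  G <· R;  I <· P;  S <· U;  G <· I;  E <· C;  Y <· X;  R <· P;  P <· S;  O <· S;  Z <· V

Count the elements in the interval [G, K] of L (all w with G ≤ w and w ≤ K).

The interval [G, K] = {C, E, G, K, O, R, Z}, which has 7 elements.

7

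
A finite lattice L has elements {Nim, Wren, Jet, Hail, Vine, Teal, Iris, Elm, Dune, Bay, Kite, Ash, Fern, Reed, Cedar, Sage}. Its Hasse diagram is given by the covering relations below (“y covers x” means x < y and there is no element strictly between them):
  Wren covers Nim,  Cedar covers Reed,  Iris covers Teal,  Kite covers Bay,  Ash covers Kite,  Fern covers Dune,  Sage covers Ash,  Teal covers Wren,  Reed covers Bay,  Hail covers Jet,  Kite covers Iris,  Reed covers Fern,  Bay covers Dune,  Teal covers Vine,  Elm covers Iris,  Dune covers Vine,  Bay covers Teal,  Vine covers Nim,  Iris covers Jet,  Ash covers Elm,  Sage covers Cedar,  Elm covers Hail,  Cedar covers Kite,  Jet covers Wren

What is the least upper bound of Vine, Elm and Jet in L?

Elm

Common upper bounds of {Vine, Elm, Jet}: Ash, Elm, Sage.
The least among these is Elm.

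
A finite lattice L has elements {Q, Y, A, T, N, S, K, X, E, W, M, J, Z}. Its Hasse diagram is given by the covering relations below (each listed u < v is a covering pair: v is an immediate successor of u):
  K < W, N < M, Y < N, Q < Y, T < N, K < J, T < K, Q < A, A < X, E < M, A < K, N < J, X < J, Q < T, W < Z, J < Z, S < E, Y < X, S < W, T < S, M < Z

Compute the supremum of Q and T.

Common upper bounds of {Q, T}: E, J, K, M, N, S, T, W, Z.
The least among these is T.

T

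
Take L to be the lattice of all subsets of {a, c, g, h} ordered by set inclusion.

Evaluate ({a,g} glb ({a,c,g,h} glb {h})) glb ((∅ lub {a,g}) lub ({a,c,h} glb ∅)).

{a,c,g,h} ∧ {h} = {h}
{a,g} ∧ {h} = ∅
∅ ∨ {a,g} = {a,g}
{a,c,h} ∧ ∅ = ∅
{a,g} ∨ ∅ = {a,g}
∅ ∧ {a,g} = ∅

∅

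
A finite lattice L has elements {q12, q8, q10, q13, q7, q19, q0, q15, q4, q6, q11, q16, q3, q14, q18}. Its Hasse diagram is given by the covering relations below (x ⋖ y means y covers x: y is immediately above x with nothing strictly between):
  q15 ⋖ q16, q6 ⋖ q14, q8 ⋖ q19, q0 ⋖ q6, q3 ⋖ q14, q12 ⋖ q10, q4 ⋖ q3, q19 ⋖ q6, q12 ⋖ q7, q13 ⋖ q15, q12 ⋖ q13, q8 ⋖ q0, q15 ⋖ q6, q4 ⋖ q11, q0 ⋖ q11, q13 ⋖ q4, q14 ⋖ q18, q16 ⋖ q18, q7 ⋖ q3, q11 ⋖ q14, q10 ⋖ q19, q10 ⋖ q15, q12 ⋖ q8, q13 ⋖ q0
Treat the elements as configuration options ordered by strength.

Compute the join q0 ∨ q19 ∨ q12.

q6

Common upper bounds of {q0, q19, q12}: q14, q18, q6.
The least among these is q6.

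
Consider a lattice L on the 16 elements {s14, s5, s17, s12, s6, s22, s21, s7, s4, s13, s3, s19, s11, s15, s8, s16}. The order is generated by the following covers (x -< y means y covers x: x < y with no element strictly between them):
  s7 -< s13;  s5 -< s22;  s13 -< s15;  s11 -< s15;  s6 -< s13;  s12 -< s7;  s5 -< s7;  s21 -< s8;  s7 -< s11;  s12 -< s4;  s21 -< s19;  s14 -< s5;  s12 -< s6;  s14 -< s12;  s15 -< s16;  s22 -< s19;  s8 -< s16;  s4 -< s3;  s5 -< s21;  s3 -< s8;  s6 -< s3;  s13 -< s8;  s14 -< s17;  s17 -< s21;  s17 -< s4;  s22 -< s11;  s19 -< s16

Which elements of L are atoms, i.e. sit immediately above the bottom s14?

s12, s17, s5

The atoms are exactly the elements that cover s14: s12, s17, s5.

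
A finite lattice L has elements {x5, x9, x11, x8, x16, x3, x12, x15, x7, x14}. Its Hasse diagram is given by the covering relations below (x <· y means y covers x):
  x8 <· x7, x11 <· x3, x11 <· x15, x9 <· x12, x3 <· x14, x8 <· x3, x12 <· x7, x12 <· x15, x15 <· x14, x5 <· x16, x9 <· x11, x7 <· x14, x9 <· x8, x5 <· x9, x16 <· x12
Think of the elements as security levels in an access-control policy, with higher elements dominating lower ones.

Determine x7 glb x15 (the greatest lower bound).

Common lower bounds of {x7, x15}: x12, x16, x5, x9.
The greatest among these is x12.

x12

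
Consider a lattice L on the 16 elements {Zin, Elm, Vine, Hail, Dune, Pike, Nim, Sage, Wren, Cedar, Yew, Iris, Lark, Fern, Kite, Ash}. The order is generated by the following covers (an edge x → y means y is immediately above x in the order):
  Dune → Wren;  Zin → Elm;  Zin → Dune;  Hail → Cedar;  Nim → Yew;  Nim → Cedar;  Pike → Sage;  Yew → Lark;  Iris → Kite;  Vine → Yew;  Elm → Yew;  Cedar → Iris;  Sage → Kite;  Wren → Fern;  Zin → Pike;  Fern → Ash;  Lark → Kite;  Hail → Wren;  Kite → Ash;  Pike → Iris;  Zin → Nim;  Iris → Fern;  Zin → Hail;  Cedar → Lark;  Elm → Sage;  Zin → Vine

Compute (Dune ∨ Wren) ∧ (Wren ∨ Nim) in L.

Dune ∨ Wren = Wren
Wren ∨ Nim = Fern
Wren ∧ Fern = Wren

Wren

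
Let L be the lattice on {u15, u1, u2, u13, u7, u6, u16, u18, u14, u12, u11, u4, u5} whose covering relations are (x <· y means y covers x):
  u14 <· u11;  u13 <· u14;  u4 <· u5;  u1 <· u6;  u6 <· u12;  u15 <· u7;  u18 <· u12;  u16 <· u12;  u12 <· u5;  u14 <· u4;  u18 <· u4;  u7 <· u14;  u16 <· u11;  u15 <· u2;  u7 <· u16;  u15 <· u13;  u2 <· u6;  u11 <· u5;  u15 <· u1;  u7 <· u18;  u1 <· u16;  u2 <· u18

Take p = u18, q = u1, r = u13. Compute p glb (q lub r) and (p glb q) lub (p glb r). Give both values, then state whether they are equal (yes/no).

q lub r = u11, so p glb (q lub r) = u18 glb u11 = u7.
p glb q = u15 and p glb r = u15, so (p glb q) lub (p glb r) = u15 lub u15 = u15.
Equal: no.

u7; u15; no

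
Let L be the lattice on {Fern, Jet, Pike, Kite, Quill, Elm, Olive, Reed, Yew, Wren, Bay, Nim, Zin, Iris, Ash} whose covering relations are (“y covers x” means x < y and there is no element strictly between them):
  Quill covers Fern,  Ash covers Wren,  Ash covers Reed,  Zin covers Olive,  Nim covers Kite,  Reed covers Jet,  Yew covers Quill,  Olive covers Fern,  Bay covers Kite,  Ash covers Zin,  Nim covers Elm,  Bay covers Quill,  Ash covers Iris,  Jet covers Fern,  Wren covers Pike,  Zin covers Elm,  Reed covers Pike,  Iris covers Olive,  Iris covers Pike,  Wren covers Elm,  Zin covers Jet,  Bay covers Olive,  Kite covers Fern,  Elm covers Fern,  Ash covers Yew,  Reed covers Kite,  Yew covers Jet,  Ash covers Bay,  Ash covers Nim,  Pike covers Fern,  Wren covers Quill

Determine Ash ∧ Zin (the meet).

Zin

Common lower bounds of {Ash, Zin}: Elm, Fern, Jet, Olive, Zin.
The greatest among these is Zin.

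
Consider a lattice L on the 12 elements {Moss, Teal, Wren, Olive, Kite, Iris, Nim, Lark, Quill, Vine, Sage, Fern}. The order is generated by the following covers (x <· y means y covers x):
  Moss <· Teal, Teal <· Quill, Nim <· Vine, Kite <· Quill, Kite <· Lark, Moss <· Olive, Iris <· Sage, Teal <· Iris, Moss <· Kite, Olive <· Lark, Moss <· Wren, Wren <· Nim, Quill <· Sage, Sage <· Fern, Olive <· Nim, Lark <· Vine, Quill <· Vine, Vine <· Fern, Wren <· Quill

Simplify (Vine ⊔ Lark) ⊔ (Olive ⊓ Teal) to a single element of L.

Vine ∨ Lark = Vine
Olive ∧ Teal = Moss
Vine ∨ Moss = Vine

Vine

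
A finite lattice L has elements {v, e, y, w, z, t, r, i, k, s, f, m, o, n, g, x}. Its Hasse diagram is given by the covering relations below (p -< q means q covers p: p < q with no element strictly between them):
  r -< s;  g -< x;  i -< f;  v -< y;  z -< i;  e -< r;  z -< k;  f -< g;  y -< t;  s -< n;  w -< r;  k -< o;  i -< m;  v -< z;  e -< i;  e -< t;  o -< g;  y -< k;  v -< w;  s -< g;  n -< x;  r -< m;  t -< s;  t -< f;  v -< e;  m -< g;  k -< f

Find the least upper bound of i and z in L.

Common upper bounds of {i, z}: f, g, i, m, x.
The least among these is i.

i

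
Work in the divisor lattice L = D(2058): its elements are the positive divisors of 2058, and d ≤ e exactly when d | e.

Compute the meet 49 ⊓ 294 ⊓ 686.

In the divisibility order, the meet is the greatest common divisor: gcd(49, 294, 686) = 49.

49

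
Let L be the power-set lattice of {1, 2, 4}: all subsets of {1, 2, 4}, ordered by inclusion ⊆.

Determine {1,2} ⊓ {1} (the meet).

{1}

Under ⊆, meet is intersection: {1,2} ∩ {1} = {1}.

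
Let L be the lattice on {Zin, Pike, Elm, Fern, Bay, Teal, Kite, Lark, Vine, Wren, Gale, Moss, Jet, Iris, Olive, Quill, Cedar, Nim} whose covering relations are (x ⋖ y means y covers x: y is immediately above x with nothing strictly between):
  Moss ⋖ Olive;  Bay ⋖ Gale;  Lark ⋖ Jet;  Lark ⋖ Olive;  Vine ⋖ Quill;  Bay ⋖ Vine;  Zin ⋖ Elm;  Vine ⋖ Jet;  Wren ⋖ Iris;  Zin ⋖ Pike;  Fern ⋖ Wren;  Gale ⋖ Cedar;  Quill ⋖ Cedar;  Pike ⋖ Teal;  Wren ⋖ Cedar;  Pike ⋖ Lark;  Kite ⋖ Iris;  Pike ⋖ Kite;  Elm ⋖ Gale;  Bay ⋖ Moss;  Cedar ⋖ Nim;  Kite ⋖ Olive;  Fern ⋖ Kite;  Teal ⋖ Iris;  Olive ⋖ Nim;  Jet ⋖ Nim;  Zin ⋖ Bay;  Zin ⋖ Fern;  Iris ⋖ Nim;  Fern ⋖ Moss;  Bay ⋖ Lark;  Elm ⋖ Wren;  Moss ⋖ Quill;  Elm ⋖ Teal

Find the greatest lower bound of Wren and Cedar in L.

Wren

Common lower bounds of {Wren, Cedar}: Elm, Fern, Wren, Zin.
The greatest among these is Wren.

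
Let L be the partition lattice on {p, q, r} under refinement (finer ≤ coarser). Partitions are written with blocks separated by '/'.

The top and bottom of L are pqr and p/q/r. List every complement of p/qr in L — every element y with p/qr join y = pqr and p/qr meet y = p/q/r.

pq/r, pr/q

Need y with p/qr ∨ y = pqr and p/qr ∧ y = p/q/r.
Checking each element gives: pq/r, pr/q.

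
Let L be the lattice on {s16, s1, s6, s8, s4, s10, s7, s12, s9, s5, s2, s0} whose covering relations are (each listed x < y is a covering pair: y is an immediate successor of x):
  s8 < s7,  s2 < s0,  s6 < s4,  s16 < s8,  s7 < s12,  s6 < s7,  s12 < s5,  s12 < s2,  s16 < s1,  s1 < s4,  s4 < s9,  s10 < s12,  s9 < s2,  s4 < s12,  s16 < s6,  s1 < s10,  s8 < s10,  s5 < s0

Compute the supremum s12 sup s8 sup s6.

s12

Common upper bounds of {s12, s8, s6}: s0, s12, s2, s5.
The least among these is s12.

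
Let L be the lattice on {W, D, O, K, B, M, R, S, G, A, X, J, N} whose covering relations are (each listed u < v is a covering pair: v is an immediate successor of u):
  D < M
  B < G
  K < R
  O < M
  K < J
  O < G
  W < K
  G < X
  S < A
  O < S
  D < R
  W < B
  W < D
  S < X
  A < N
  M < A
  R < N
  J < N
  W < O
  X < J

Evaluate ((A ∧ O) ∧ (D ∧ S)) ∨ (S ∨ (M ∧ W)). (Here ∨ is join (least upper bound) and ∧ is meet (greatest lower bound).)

S

A ∧ O = O
D ∧ S = W
O ∧ W = W
M ∧ W = W
S ∨ W = S
W ∨ S = S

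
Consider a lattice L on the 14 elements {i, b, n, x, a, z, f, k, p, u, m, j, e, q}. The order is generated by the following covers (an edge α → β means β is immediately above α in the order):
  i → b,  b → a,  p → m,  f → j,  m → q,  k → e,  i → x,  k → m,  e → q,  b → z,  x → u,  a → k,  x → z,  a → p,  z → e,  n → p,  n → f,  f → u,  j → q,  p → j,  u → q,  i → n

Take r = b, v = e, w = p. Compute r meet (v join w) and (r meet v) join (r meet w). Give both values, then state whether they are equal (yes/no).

b; b; yes

v join w = q, so r meet (v join w) = b meet q = b.
r meet v = b and r meet w = b, so (r meet v) join (r meet w) = b join b = b.
Equal: yes.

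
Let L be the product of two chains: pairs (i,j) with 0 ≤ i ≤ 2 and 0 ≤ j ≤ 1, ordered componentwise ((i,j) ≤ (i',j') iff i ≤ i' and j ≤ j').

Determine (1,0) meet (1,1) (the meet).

In a product of chains, the meet is componentwise min, giving (1,0).

(1,0)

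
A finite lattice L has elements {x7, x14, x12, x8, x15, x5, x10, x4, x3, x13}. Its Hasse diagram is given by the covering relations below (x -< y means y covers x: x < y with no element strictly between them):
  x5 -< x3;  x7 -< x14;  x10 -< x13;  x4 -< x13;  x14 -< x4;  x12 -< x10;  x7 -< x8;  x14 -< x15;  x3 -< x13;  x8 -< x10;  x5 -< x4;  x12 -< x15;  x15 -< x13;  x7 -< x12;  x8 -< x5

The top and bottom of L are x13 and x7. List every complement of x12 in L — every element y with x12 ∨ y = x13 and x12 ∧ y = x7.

Need y with x12 ∨ y = x13 and x12 ∧ y = x7.
Checking each element gives: x3, x4, x5.

x3, x4, x5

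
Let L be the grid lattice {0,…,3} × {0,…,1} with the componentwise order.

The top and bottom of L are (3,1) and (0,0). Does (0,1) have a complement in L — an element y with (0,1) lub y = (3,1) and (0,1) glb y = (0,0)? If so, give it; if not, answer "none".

(3,0)

Need y with (0,1) ∨ y = (3,1) and (0,1) ∧ y = (0,0).
Checking each element gives: (3,0).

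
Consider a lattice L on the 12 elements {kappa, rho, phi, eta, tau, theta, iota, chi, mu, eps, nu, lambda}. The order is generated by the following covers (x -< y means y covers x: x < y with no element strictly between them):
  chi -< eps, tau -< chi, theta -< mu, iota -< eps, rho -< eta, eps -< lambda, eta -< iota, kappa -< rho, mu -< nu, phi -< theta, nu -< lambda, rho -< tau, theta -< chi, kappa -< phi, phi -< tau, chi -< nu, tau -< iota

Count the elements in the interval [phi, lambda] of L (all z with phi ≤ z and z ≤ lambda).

The interval [phi, lambda] = {chi, eps, iota, lambda, mu, nu, phi, tau, theta}, which has 9 elements.

9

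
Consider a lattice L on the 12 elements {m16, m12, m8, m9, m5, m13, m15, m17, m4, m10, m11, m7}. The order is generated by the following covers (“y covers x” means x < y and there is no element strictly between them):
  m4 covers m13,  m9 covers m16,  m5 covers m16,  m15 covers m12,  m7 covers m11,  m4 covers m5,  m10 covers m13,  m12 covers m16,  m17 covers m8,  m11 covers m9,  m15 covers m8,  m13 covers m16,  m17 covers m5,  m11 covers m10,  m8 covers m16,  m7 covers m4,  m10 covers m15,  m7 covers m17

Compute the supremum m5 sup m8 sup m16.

m17

Common upper bounds of {m5, m8, m16}: m17, m7.
The least among these is m17.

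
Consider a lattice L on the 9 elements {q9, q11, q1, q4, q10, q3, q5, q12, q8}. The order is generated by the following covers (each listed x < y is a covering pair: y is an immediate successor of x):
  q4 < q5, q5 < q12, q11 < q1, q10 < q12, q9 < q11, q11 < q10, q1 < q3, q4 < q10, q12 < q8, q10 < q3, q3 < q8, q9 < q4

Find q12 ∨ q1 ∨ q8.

Common upper bounds of {q12, q1, q8}: q8.
The least among these is q8.

q8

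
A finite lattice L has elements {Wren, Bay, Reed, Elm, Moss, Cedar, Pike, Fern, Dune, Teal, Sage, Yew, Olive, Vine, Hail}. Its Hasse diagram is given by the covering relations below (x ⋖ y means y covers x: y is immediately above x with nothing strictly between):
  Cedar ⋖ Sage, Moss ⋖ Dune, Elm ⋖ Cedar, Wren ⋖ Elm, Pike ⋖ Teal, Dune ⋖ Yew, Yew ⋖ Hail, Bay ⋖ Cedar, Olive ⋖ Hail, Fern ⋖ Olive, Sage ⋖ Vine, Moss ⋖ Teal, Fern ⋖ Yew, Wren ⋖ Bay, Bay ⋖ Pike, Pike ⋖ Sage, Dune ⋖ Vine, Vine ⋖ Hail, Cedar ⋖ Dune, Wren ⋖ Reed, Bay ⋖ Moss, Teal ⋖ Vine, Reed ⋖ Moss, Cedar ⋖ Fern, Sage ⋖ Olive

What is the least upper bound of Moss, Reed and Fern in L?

Yew

Common upper bounds of {Moss, Reed, Fern}: Hail, Yew.
The least among these is Yew.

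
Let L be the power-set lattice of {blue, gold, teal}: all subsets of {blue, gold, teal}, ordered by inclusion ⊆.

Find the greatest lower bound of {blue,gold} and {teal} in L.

Common lower bounds of {{blue,gold}, {teal}}: ∅.
The greatest among these is ∅.

∅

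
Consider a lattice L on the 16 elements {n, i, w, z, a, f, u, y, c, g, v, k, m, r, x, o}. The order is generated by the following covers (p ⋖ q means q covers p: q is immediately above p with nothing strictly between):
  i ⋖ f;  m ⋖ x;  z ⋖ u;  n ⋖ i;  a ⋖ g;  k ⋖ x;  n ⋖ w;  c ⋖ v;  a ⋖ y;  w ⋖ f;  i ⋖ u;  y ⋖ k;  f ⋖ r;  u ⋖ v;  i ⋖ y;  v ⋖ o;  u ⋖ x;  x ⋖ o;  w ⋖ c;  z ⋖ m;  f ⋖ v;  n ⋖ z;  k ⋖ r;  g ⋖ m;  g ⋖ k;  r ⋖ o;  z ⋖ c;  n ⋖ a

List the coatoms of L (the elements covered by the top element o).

The coatoms are exactly the elements covered by o: r, v, x.

r, v, x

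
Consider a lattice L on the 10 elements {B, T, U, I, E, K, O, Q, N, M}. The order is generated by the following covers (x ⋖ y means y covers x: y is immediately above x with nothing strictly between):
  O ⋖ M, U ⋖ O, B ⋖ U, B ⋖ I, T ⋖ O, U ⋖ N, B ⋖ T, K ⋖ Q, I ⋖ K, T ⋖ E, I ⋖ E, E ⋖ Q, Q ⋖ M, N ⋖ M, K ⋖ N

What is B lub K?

K

Common upper bounds of {B, K}: K, M, N, Q.
The least among these is K.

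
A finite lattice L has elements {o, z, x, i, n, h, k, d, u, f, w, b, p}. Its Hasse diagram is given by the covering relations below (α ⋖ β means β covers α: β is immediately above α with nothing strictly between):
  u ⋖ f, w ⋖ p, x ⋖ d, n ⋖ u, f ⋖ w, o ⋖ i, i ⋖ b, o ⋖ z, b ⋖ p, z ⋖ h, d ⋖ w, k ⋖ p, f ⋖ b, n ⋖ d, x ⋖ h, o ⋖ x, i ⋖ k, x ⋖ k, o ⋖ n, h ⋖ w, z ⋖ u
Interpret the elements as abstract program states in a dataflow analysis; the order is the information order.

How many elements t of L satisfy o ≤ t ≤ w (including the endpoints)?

9

The interval [o, w] = {d, f, h, n, o, u, w, x, z}, which has 9 elements.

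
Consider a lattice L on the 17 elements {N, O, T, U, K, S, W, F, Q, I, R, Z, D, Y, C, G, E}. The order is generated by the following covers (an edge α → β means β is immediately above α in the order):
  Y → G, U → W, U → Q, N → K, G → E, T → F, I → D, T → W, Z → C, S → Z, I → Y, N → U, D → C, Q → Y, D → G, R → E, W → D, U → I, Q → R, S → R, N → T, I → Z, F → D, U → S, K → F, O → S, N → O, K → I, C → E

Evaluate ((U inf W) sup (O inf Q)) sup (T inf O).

U

U ∧ W = U
O ∧ Q = N
U ∨ N = U
T ∧ O = N
U ∨ N = U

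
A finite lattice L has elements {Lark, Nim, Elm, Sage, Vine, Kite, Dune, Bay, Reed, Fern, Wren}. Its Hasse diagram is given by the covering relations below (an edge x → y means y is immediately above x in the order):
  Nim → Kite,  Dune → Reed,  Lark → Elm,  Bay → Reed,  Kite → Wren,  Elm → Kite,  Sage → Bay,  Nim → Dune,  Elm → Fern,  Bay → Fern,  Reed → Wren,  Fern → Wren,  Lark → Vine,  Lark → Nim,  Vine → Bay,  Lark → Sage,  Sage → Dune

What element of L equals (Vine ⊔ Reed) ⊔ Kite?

Wren

Vine ∨ Reed = Reed
Reed ∨ Kite = Wren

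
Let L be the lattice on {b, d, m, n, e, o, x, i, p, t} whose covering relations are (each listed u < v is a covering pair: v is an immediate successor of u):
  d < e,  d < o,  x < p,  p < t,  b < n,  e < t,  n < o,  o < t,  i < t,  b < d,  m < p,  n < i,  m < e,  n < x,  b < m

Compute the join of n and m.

Common upper bounds of {n, m}: p, t.
The least among these is p.

p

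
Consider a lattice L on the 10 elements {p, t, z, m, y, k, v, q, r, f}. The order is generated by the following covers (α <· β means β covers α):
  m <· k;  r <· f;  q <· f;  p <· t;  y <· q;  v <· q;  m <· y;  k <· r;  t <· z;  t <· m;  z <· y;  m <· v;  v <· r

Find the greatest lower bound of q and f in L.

q

Common lower bounds of {q, f}: m, p, q, t, v, y, z.
The greatest among these is q.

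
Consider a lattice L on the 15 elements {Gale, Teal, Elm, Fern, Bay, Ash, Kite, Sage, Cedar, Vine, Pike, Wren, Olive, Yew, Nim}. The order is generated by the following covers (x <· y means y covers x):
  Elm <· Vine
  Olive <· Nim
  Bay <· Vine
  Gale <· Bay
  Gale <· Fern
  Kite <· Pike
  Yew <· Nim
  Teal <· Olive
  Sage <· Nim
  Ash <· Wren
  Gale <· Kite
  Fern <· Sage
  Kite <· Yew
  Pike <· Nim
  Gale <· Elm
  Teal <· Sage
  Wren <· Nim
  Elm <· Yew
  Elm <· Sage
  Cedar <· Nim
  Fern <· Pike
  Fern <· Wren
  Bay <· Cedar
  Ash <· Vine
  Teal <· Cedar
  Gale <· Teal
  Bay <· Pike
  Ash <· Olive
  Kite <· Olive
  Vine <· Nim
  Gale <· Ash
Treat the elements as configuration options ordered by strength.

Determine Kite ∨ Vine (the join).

Nim

Common upper bounds of {Kite, Vine}: Nim.
The least among these is Nim.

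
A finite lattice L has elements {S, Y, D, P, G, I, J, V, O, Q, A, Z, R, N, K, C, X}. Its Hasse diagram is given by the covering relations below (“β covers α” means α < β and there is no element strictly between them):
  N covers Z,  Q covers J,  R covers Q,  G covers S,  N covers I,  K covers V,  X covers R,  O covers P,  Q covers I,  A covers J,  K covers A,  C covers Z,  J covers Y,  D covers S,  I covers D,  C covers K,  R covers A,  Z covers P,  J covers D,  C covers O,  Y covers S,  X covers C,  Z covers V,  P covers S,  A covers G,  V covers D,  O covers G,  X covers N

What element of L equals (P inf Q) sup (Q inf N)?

P ∧ Q = S
Q ∧ N = I
S ∨ I = I

I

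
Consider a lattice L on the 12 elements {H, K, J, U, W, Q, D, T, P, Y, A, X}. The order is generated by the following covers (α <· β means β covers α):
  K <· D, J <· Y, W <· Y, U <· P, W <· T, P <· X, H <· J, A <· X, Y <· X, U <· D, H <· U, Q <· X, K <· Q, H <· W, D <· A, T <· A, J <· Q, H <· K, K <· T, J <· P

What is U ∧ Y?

H

Common lower bounds of {U, Y}: H.
The greatest among these is H.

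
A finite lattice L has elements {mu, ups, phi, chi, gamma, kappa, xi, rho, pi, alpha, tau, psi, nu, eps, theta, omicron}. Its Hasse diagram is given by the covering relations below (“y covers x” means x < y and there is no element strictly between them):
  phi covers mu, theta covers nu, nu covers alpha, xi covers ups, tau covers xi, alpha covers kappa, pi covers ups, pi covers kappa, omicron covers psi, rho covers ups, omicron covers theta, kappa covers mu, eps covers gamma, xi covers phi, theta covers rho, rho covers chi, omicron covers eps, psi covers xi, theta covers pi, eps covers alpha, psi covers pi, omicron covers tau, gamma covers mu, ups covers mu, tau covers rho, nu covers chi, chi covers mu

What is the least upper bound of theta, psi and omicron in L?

omicron

Common upper bounds of {theta, psi, omicron}: omicron.
The least among these is omicron.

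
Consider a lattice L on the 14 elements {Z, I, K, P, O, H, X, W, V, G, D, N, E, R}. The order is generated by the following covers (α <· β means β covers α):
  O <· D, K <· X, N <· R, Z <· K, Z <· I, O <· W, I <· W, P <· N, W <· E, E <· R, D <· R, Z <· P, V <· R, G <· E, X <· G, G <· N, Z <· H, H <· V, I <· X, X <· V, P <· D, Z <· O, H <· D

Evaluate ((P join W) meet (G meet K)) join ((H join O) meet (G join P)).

N

P ∨ W = R
G ∧ K = K
R ∧ K = K
H ∨ O = D
G ∨ P = N
D ∧ N = P
K ∨ P = N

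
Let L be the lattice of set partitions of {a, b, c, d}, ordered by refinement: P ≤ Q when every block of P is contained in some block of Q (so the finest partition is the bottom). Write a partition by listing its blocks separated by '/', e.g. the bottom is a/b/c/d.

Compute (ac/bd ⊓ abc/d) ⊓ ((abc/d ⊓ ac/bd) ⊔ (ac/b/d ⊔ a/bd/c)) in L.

ac/b/d

ac/bd ∧ abc/d = ac/b/d
abc/d ∧ ac/bd = ac/b/d
ac/b/d ∨ a/bd/c = ac/bd
ac/b/d ∨ ac/bd = ac/bd
ac/b/d ∧ ac/bd = ac/b/d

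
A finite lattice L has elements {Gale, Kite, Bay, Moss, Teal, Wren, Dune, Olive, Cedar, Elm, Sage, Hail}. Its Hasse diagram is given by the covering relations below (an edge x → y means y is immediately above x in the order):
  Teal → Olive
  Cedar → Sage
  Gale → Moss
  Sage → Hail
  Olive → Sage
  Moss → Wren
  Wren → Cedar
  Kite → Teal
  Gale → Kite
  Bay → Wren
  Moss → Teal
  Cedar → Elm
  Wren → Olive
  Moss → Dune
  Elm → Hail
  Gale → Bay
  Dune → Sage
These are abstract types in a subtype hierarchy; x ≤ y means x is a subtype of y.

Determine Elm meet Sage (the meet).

Cedar

Common lower bounds of {Elm, Sage}: Bay, Cedar, Gale, Moss, Wren.
The greatest among these is Cedar.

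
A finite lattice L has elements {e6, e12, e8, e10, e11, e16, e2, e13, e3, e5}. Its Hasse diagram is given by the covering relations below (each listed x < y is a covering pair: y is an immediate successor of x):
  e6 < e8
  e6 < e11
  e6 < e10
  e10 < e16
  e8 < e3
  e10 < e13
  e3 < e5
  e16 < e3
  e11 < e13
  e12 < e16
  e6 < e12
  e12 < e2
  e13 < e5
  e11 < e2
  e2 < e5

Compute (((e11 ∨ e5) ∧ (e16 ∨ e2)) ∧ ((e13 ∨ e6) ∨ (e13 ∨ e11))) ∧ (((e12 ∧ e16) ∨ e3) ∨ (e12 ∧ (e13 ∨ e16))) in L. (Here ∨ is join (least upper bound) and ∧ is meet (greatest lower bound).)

e11 ∨ e5 = e5
e16 ∨ e2 = e5
e5 ∧ e5 = e5
e13 ∨ e6 = e13
e13 ∨ e11 = e13
e13 ∨ e13 = e13
e5 ∧ e13 = e13
e12 ∧ e16 = e12
e12 ∨ e3 = e3
e13 ∨ e16 = e5
e12 ∧ e5 = e12
e3 ∨ e12 = e3
e13 ∧ e3 = e10

e10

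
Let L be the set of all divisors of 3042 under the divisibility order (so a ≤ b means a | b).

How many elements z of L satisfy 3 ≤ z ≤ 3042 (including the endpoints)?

The interval [3, 3042] = {1014, 117, 1521, 18, 234, 3, 3042, 39, 507, 6, 78, 9}, which has 12 elements.

12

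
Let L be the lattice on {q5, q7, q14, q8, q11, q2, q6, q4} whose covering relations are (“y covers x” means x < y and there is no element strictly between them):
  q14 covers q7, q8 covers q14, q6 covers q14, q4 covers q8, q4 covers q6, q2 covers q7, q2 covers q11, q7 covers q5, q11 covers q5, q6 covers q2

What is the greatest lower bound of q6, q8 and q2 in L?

Common lower bounds of {q6, q8, q2}: q5, q7.
The greatest among these is q7.

q7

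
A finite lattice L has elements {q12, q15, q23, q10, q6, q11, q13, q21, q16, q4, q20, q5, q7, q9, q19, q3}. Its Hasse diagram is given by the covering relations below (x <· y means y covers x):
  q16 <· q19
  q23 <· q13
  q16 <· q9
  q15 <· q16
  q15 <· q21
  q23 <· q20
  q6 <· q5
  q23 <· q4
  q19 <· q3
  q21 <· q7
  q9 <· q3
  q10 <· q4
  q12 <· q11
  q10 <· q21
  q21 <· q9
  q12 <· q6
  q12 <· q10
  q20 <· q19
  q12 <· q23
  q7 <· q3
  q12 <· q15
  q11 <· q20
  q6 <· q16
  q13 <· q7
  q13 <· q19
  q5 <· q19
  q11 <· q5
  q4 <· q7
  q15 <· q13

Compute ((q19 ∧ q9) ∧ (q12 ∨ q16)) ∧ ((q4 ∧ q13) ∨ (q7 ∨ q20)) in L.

q19 ∧ q9 = q16
q12 ∨ q16 = q16
q16 ∧ q16 = q16
q4 ∧ q13 = q23
q7 ∨ q20 = q3
q23 ∨ q3 = q3
q16 ∧ q3 = q16

q16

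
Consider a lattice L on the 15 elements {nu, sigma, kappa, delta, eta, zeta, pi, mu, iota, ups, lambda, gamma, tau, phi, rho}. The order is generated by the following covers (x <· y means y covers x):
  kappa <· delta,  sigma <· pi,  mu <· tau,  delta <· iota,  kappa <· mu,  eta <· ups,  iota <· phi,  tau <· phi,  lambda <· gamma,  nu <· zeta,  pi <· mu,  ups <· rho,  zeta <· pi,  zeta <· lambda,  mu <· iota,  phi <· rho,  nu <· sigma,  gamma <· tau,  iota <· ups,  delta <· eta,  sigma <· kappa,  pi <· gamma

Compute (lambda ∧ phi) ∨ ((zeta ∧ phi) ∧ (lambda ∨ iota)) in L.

lambda

lambda ∧ phi = lambda
zeta ∧ phi = zeta
lambda ∨ iota = phi
zeta ∧ phi = zeta
lambda ∨ zeta = lambda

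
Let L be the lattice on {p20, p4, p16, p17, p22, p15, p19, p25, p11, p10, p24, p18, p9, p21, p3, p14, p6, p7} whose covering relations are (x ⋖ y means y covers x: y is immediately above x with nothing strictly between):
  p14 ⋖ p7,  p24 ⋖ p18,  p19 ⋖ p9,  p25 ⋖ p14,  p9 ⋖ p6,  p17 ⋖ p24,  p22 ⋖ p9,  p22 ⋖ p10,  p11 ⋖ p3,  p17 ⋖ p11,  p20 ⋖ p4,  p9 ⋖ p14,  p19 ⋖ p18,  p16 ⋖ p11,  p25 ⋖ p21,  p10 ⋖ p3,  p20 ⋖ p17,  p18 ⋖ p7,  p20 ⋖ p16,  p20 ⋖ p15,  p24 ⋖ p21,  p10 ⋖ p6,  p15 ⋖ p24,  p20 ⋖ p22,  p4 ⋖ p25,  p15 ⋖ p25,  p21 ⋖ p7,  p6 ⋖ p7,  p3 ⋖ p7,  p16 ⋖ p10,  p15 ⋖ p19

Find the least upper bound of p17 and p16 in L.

p11

Common upper bounds of {p17, p16}: p11, p3, p7.
The least among these is p11.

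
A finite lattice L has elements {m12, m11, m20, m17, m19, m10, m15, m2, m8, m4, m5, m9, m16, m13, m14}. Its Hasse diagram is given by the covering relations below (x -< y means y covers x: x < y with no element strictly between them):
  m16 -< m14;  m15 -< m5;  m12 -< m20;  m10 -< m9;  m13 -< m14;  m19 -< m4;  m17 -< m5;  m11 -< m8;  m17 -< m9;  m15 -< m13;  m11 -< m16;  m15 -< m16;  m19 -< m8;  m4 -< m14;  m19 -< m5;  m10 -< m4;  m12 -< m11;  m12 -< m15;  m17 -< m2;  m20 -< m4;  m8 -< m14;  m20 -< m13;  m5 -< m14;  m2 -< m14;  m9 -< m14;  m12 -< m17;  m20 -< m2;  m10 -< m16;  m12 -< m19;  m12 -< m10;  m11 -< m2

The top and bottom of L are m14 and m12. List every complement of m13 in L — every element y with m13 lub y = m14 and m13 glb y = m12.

m10, m11, m17, m19, m8, m9

Need y with m13 ∨ y = m14 and m13 ∧ y = m12.
Checking each element gives: m10, m11, m17, m19, m8, m9.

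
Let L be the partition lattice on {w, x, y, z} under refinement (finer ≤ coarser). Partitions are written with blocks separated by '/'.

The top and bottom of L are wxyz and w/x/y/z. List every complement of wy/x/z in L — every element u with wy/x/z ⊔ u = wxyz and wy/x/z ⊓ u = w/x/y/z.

w/xyz, wx/yz, wxz/y, wz/xy

Need u with wy/x/z ∨ u = wxyz and wy/x/z ∧ u = w/x/y/z.
Checking each element gives: w/xyz, wx/yz, wxz/y, wz/xy.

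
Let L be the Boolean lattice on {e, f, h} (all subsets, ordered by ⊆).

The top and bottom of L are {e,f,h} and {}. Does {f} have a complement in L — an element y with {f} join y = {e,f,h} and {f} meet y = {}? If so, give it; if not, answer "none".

Need y with {f} ∨ y = {e,f,h} and {f} ∧ y = {}.
Checking each element gives: {e,h}.

{e,h}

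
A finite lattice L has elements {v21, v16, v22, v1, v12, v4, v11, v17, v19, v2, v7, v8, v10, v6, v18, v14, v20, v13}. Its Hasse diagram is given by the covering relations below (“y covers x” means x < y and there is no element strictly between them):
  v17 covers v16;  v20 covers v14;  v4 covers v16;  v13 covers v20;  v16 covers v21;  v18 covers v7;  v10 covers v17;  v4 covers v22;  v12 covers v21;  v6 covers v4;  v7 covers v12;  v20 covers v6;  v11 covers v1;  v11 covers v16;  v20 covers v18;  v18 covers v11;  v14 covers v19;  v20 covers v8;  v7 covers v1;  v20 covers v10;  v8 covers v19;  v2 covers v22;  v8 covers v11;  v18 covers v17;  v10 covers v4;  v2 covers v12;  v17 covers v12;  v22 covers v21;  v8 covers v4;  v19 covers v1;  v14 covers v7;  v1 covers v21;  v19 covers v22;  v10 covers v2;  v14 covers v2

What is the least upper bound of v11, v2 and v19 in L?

Common upper bounds of {v11, v2, v19}: v13, v20.
The least among these is v20.

v20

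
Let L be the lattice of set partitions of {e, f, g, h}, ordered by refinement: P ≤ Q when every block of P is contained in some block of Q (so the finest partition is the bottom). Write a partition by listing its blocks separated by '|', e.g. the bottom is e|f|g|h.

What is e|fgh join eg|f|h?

Common upper bounds of {e|fgh, eg|f|h}: efgh.
The least among these is efgh.

efgh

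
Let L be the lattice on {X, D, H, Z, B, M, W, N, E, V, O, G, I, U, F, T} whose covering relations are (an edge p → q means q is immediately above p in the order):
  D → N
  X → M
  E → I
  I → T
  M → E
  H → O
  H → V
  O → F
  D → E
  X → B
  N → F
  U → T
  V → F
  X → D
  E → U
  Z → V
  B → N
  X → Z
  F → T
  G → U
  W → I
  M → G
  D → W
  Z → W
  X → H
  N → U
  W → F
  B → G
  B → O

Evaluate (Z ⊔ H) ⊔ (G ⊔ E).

T

Z ∨ H = V
G ∨ E = U
V ∨ U = T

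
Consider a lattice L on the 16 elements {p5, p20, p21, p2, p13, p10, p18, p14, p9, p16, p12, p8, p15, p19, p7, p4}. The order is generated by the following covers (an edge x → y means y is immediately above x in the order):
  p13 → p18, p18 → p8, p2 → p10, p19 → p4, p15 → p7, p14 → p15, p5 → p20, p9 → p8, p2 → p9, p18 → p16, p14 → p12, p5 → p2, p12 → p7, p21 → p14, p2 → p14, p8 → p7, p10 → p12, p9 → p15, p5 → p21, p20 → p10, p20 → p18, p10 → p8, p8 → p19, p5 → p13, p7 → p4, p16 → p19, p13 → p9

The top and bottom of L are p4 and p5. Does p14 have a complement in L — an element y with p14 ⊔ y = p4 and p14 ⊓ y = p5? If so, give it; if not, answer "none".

Need y with p14 ∨ y = p4 and p14 ∧ y = p5.
Checking each element gives: p16.

p16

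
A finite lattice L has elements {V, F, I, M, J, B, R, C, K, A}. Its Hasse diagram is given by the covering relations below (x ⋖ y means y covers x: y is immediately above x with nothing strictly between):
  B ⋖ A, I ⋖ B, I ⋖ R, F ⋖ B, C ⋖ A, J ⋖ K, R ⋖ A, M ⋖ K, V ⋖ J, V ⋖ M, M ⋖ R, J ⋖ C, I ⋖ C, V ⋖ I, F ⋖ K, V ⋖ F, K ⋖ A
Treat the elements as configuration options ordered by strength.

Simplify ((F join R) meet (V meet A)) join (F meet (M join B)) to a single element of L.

F

F ∨ R = A
V ∧ A = V
A ∧ V = V
M ∨ B = A
F ∧ A = F
V ∨ F = F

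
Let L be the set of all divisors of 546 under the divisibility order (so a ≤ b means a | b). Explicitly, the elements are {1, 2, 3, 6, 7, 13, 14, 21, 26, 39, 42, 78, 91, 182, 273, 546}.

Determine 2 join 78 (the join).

In the divisibility order, the join is the least common multiple: lcm(2, 78) = 78.

78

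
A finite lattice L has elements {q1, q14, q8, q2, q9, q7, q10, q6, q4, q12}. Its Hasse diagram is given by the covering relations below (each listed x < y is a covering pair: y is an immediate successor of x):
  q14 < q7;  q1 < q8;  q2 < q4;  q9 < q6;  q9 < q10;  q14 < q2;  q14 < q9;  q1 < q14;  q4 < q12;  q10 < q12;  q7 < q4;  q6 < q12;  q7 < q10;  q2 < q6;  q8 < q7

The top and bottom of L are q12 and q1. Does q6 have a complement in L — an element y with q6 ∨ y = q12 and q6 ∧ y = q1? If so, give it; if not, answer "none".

Need y with q6 ∨ y = q12 and q6 ∧ y = q1.
Checking each element gives: q8.

q8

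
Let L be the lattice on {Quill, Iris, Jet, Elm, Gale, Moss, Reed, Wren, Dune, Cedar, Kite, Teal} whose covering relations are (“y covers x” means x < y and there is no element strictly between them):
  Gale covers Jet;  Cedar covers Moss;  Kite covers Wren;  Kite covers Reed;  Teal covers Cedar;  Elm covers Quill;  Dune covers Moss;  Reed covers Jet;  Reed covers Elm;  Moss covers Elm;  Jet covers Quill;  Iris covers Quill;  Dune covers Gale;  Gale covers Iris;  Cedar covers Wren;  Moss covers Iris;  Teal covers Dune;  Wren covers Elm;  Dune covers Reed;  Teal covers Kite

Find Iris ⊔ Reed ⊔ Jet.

Common upper bounds of {Iris, Reed, Jet}: Dune, Teal.
The least among these is Dune.

Dune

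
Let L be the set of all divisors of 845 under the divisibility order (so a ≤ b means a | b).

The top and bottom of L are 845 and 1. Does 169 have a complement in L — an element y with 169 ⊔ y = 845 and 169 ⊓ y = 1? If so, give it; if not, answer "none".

Need y with 169 ∨ y = 845 and 169 ∧ y = 1.
Checking each element gives: 5.

5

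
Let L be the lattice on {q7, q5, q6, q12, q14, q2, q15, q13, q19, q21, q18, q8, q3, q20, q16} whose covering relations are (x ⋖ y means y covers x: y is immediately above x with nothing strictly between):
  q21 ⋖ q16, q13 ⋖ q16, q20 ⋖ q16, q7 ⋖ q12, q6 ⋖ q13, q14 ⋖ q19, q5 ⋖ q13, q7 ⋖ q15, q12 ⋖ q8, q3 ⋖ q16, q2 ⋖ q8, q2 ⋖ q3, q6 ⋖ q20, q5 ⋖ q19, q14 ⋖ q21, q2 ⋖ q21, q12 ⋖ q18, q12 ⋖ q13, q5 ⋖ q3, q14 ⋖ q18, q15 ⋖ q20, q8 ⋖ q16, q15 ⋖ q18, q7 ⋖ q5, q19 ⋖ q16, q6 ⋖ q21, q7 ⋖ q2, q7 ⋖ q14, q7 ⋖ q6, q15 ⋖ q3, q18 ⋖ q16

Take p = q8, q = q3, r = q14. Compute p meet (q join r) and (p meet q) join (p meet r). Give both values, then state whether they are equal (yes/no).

q8; q2; no

q join r = q16, so p meet (q join r) = q8 meet q16 = q8.
p meet q = q2 and p meet r = q7, so (p meet q) join (p meet r) = q2 join q7 = q2.
Equal: no.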